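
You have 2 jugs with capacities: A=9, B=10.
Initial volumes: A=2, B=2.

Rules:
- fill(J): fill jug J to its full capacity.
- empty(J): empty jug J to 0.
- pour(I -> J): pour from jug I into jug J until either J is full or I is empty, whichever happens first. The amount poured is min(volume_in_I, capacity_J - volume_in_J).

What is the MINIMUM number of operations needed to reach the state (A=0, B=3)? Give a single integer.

Answer: 3

Derivation:
BFS from (A=2, B=2). One shortest path:
  1. fill(B) -> (A=2 B=10)
  2. pour(B -> A) -> (A=9 B=3)
  3. empty(A) -> (A=0 B=3)
Reached target in 3 moves.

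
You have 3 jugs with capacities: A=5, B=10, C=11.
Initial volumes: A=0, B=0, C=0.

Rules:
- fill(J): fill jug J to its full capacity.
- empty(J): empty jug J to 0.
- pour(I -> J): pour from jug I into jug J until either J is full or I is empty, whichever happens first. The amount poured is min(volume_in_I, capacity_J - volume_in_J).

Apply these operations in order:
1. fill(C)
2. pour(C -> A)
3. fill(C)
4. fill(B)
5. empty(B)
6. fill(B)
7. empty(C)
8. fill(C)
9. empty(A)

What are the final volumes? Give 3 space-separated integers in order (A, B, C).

Answer: 0 10 11

Derivation:
Step 1: fill(C) -> (A=0 B=0 C=11)
Step 2: pour(C -> A) -> (A=5 B=0 C=6)
Step 3: fill(C) -> (A=5 B=0 C=11)
Step 4: fill(B) -> (A=5 B=10 C=11)
Step 5: empty(B) -> (A=5 B=0 C=11)
Step 6: fill(B) -> (A=5 B=10 C=11)
Step 7: empty(C) -> (A=5 B=10 C=0)
Step 8: fill(C) -> (A=5 B=10 C=11)
Step 9: empty(A) -> (A=0 B=10 C=11)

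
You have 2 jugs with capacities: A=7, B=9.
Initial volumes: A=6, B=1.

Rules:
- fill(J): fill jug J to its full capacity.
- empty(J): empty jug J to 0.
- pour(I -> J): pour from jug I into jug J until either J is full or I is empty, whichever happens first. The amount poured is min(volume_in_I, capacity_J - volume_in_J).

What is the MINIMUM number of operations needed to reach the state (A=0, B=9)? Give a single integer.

Answer: 2

Derivation:
BFS from (A=6, B=1). One shortest path:
  1. empty(A) -> (A=0 B=1)
  2. fill(B) -> (A=0 B=9)
Reached target in 2 moves.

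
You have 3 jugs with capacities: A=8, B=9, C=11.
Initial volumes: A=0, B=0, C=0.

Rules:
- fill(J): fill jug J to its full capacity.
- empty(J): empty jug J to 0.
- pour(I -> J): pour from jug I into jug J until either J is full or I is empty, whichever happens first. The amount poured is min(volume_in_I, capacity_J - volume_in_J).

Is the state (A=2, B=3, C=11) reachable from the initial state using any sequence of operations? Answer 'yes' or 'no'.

BFS from (A=0, B=0, C=0):
  1. fill(C) -> (A=0 B=0 C=11)
  2. pour(C -> A) -> (A=8 B=0 C=3)
  3. empty(A) -> (A=0 B=0 C=3)
  4. pour(C -> A) -> (A=3 B=0 C=0)
  5. fill(C) -> (A=3 B=0 C=11)
  6. pour(C -> B) -> (A=3 B=9 C=2)
  7. empty(B) -> (A=3 B=0 C=2)
  8. pour(A -> B) -> (A=0 B=3 C=2)
  9. pour(C -> A) -> (A=2 B=3 C=0)
  10. fill(C) -> (A=2 B=3 C=11)
Target reached → yes.

Answer: yes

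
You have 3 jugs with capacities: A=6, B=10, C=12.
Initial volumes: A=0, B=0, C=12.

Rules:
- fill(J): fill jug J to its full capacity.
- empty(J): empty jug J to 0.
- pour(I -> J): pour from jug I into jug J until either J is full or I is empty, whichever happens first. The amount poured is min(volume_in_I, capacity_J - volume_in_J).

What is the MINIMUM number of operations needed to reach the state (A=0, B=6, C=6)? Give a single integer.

BFS from (A=0, B=0, C=12). One shortest path:
  1. pour(C -> A) -> (A=6 B=0 C=6)
  2. pour(A -> B) -> (A=0 B=6 C=6)
Reached target in 2 moves.

Answer: 2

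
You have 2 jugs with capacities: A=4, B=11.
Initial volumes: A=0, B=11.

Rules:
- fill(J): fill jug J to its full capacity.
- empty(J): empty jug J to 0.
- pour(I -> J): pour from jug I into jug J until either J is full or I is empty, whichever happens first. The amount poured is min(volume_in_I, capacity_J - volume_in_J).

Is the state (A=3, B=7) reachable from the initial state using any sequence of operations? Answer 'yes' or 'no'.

Answer: no

Derivation:
BFS explored all 30 reachable states.
Reachable set includes: (0,0), (0,1), (0,2), (0,3), (0,4), (0,5), (0,6), (0,7), (0,8), (0,9), (0,10), (0,11) ...
Target (A=3, B=7) not in reachable set → no.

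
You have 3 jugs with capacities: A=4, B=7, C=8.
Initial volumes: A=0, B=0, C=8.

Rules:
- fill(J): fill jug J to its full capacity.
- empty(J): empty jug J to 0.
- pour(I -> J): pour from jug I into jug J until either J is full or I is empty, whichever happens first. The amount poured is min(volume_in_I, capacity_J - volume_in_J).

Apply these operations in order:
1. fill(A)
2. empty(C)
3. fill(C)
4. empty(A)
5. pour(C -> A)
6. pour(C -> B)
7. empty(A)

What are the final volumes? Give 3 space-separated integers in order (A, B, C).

Answer: 0 4 0

Derivation:
Step 1: fill(A) -> (A=4 B=0 C=8)
Step 2: empty(C) -> (A=4 B=0 C=0)
Step 3: fill(C) -> (A=4 B=0 C=8)
Step 4: empty(A) -> (A=0 B=0 C=8)
Step 5: pour(C -> A) -> (A=4 B=0 C=4)
Step 6: pour(C -> B) -> (A=4 B=4 C=0)
Step 7: empty(A) -> (A=0 B=4 C=0)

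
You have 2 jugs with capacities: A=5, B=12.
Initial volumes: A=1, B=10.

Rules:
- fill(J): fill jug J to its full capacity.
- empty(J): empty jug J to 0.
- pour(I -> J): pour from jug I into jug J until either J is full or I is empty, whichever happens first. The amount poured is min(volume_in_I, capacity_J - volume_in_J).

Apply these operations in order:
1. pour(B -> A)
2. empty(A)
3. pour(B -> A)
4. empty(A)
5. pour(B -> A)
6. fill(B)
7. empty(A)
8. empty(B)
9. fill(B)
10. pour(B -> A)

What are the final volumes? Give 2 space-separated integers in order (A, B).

Step 1: pour(B -> A) -> (A=5 B=6)
Step 2: empty(A) -> (A=0 B=6)
Step 3: pour(B -> A) -> (A=5 B=1)
Step 4: empty(A) -> (A=0 B=1)
Step 5: pour(B -> A) -> (A=1 B=0)
Step 6: fill(B) -> (A=1 B=12)
Step 7: empty(A) -> (A=0 B=12)
Step 8: empty(B) -> (A=0 B=0)
Step 9: fill(B) -> (A=0 B=12)
Step 10: pour(B -> A) -> (A=5 B=7)

Answer: 5 7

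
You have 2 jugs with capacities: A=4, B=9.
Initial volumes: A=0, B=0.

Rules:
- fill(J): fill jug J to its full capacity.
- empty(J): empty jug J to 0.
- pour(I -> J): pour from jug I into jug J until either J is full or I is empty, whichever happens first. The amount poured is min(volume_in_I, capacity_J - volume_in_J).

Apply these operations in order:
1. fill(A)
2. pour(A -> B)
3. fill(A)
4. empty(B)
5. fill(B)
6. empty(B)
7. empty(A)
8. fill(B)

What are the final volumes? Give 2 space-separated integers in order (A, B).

Answer: 0 9

Derivation:
Step 1: fill(A) -> (A=4 B=0)
Step 2: pour(A -> B) -> (A=0 B=4)
Step 3: fill(A) -> (A=4 B=4)
Step 4: empty(B) -> (A=4 B=0)
Step 5: fill(B) -> (A=4 B=9)
Step 6: empty(B) -> (A=4 B=0)
Step 7: empty(A) -> (A=0 B=0)
Step 8: fill(B) -> (A=0 B=9)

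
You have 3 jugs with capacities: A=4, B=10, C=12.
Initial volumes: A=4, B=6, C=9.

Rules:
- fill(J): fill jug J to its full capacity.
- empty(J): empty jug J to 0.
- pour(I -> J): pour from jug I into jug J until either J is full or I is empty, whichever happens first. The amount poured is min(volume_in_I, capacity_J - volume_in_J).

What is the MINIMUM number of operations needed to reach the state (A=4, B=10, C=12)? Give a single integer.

BFS from (A=4, B=6, C=9). One shortest path:
  1. fill(B) -> (A=4 B=10 C=9)
  2. fill(C) -> (A=4 B=10 C=12)
Reached target in 2 moves.

Answer: 2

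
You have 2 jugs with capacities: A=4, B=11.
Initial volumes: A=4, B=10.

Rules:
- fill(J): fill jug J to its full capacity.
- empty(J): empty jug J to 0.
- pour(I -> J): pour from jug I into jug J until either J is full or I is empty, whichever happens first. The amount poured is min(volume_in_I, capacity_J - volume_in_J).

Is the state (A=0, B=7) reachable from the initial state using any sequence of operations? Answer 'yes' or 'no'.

BFS from (A=4, B=10):
  1. empty(A) -> (A=0 B=10)
  2. fill(B) -> (A=0 B=11)
  3. pour(B -> A) -> (A=4 B=7)
  4. empty(A) -> (A=0 B=7)
Target reached → yes.

Answer: yes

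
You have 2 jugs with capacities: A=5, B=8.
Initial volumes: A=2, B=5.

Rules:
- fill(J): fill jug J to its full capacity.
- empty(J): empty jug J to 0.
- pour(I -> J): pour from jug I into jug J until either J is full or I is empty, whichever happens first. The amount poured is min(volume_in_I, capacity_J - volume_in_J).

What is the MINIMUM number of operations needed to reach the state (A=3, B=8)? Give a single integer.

BFS from (A=2, B=5). One shortest path:
  1. empty(A) -> (A=0 B=5)
  2. fill(B) -> (A=0 B=8)
  3. pour(B -> A) -> (A=5 B=3)
  4. empty(A) -> (A=0 B=3)
  5. pour(B -> A) -> (A=3 B=0)
  6. fill(B) -> (A=3 B=8)
Reached target in 6 moves.

Answer: 6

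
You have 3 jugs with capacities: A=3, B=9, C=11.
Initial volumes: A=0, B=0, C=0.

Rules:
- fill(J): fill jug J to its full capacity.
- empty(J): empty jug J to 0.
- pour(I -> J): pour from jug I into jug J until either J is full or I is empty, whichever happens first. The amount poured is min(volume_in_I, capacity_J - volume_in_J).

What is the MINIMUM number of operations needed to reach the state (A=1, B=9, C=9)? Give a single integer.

Answer: 8

Derivation:
BFS from (A=0, B=0, C=0). One shortest path:
  1. fill(A) -> (A=3 B=0 C=0)
  2. fill(B) -> (A=3 B=9 C=0)
  3. pour(B -> C) -> (A=3 B=0 C=9)
  4. fill(B) -> (A=3 B=9 C=9)
  5. pour(A -> C) -> (A=1 B=9 C=11)
  6. empty(C) -> (A=1 B=9 C=0)
  7. pour(B -> C) -> (A=1 B=0 C=9)
  8. fill(B) -> (A=1 B=9 C=9)
Reached target in 8 moves.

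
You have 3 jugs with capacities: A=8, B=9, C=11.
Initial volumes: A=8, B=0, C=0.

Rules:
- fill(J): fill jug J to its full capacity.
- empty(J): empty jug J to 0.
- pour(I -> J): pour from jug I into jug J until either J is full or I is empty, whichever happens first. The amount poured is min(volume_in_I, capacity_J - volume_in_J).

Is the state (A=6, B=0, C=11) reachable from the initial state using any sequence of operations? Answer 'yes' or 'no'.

BFS from (A=8, B=0, C=0):
  1. fill(B) -> (A=8 B=9 C=0)
  2. pour(B -> C) -> (A=8 B=0 C=9)
  3. pour(A -> C) -> (A=6 B=0 C=11)
Target reached → yes.

Answer: yes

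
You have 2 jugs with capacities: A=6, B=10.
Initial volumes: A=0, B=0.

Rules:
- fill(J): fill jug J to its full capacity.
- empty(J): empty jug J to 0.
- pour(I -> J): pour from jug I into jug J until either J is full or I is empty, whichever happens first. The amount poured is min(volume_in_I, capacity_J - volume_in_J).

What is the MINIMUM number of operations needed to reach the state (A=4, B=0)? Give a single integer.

BFS from (A=0, B=0). One shortest path:
  1. fill(B) -> (A=0 B=10)
  2. pour(B -> A) -> (A=6 B=4)
  3. empty(A) -> (A=0 B=4)
  4. pour(B -> A) -> (A=4 B=0)
Reached target in 4 moves.

Answer: 4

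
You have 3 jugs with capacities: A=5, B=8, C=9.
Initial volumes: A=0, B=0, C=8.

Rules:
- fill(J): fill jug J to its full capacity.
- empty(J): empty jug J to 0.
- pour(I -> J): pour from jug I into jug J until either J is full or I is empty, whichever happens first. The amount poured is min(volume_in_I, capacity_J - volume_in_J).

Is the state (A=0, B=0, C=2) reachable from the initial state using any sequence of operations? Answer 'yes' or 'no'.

Answer: yes

Derivation:
BFS from (A=0, B=0, C=8):
  1. fill(B) -> (A=0 B=8 C=8)
  2. pour(B -> A) -> (A=5 B=3 C=8)
  3. empty(A) -> (A=0 B=3 C=8)
  4. pour(B -> C) -> (A=0 B=2 C=9)
  5. empty(C) -> (A=0 B=2 C=0)
  6. pour(B -> C) -> (A=0 B=0 C=2)
Target reached → yes.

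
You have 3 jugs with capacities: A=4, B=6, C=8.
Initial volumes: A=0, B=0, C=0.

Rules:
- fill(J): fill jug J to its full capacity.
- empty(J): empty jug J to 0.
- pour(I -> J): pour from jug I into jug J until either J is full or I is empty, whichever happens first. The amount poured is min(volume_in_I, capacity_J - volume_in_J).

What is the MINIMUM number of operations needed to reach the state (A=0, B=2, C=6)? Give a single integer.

Answer: 4

Derivation:
BFS from (A=0, B=0, C=0). One shortest path:
  1. fill(C) -> (A=0 B=0 C=8)
  2. pour(C -> B) -> (A=0 B=6 C=2)
  3. pour(B -> A) -> (A=4 B=2 C=2)
  4. pour(A -> C) -> (A=0 B=2 C=6)
Reached target in 4 moves.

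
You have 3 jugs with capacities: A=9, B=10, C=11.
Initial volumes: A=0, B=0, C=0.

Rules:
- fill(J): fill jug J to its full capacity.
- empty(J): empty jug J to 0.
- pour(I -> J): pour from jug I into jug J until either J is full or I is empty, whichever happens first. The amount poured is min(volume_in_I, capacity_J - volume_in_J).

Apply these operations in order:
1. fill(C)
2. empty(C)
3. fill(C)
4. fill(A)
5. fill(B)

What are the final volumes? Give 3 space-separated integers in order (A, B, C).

Answer: 9 10 11

Derivation:
Step 1: fill(C) -> (A=0 B=0 C=11)
Step 2: empty(C) -> (A=0 B=0 C=0)
Step 3: fill(C) -> (A=0 B=0 C=11)
Step 4: fill(A) -> (A=9 B=0 C=11)
Step 5: fill(B) -> (A=9 B=10 C=11)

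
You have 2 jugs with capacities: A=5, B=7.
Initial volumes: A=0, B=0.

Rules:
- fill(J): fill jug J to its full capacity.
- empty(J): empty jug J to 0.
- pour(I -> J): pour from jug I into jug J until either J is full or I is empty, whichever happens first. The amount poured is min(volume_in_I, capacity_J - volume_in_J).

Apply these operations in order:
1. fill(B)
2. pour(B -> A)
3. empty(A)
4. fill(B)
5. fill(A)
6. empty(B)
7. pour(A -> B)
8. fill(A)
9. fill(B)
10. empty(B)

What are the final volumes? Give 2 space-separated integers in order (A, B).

Step 1: fill(B) -> (A=0 B=7)
Step 2: pour(B -> A) -> (A=5 B=2)
Step 3: empty(A) -> (A=0 B=2)
Step 4: fill(B) -> (A=0 B=7)
Step 5: fill(A) -> (A=5 B=7)
Step 6: empty(B) -> (A=5 B=0)
Step 7: pour(A -> B) -> (A=0 B=5)
Step 8: fill(A) -> (A=5 B=5)
Step 9: fill(B) -> (A=5 B=7)
Step 10: empty(B) -> (A=5 B=0)

Answer: 5 0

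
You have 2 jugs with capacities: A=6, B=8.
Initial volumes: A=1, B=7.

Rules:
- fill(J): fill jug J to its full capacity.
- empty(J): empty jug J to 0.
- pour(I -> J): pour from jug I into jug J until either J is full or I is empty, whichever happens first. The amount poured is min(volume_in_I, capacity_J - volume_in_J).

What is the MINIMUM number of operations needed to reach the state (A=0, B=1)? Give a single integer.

Answer: 2

Derivation:
BFS from (A=1, B=7). One shortest path:
  1. empty(B) -> (A=1 B=0)
  2. pour(A -> B) -> (A=0 B=1)
Reached target in 2 moves.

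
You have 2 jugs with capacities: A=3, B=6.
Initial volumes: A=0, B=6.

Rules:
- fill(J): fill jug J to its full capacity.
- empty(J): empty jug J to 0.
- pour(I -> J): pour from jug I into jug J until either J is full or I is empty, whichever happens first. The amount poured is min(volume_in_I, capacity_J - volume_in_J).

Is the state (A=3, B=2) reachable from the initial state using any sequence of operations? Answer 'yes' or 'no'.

Answer: no

Derivation:
BFS explored all 6 reachable states.
Reachable set includes: (0,0), (0,3), (0,6), (3,0), (3,3), (3,6)
Target (A=3, B=2) not in reachable set → no.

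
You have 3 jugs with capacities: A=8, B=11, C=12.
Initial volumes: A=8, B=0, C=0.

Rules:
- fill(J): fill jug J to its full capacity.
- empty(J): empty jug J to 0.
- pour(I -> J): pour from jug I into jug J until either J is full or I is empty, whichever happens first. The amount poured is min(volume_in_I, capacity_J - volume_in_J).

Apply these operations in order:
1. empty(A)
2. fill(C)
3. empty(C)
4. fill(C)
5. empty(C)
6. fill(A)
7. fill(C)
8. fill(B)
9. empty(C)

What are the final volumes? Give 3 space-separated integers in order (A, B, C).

Step 1: empty(A) -> (A=0 B=0 C=0)
Step 2: fill(C) -> (A=0 B=0 C=12)
Step 3: empty(C) -> (A=0 B=0 C=0)
Step 4: fill(C) -> (A=0 B=0 C=12)
Step 5: empty(C) -> (A=0 B=0 C=0)
Step 6: fill(A) -> (A=8 B=0 C=0)
Step 7: fill(C) -> (A=8 B=0 C=12)
Step 8: fill(B) -> (A=8 B=11 C=12)
Step 9: empty(C) -> (A=8 B=11 C=0)

Answer: 8 11 0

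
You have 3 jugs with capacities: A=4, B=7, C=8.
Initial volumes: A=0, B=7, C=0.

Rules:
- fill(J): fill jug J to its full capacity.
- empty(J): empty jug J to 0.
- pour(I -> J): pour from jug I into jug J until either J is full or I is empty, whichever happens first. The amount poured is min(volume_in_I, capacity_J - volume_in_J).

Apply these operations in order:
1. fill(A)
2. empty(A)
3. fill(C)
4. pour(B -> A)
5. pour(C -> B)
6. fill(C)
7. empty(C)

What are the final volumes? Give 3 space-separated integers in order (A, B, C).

Answer: 4 7 0

Derivation:
Step 1: fill(A) -> (A=4 B=7 C=0)
Step 2: empty(A) -> (A=0 B=7 C=0)
Step 3: fill(C) -> (A=0 B=7 C=8)
Step 4: pour(B -> A) -> (A=4 B=3 C=8)
Step 5: pour(C -> B) -> (A=4 B=7 C=4)
Step 6: fill(C) -> (A=4 B=7 C=8)
Step 7: empty(C) -> (A=4 B=7 C=0)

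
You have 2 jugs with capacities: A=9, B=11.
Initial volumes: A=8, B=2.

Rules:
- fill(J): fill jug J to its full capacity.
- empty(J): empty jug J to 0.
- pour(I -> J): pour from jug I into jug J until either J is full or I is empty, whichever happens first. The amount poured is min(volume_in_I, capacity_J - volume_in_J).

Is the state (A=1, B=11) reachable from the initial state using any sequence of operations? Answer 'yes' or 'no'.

BFS from (A=8, B=2):
  1. pour(B -> A) -> (A=9 B=1)
  2. empty(A) -> (A=0 B=1)
  3. pour(B -> A) -> (A=1 B=0)
  4. fill(B) -> (A=1 B=11)
Target reached → yes.

Answer: yes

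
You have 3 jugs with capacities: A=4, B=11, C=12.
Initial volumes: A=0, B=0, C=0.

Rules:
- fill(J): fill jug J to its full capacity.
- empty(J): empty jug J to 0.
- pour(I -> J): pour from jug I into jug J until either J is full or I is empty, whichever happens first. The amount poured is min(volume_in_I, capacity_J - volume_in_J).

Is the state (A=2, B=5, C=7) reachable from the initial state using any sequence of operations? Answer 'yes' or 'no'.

BFS explored all 450 reachable states.
Reachable set includes: (0,0,0), (0,0,1), (0,0,2), (0,0,3), (0,0,4), (0,0,5), (0,0,6), (0,0,7), (0,0,8), (0,0,9), (0,0,10), (0,0,11) ...
Target (A=2, B=5, C=7) not in reachable set → no.

Answer: no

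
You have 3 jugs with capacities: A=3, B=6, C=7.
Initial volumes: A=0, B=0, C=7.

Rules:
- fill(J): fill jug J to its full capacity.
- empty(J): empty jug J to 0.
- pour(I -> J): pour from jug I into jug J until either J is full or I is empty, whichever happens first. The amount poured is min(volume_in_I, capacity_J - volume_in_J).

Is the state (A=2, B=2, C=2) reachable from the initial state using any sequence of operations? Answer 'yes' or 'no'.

BFS explored all 164 reachable states.
Reachable set includes: (0,0,0), (0,0,1), (0,0,2), (0,0,3), (0,0,4), (0,0,5), (0,0,6), (0,0,7), (0,1,0), (0,1,1), (0,1,2), (0,1,3) ...
Target (A=2, B=2, C=2) not in reachable set → no.

Answer: no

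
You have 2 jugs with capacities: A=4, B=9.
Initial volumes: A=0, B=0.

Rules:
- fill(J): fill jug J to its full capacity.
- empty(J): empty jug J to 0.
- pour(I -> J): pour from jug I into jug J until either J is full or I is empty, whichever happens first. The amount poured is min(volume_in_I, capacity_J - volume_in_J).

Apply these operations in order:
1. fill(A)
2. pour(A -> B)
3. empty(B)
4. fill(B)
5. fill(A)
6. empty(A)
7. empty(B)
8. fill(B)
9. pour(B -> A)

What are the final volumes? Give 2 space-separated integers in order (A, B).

Step 1: fill(A) -> (A=4 B=0)
Step 2: pour(A -> B) -> (A=0 B=4)
Step 3: empty(B) -> (A=0 B=0)
Step 4: fill(B) -> (A=0 B=9)
Step 5: fill(A) -> (A=4 B=9)
Step 6: empty(A) -> (A=0 B=9)
Step 7: empty(B) -> (A=0 B=0)
Step 8: fill(B) -> (A=0 B=9)
Step 9: pour(B -> A) -> (A=4 B=5)

Answer: 4 5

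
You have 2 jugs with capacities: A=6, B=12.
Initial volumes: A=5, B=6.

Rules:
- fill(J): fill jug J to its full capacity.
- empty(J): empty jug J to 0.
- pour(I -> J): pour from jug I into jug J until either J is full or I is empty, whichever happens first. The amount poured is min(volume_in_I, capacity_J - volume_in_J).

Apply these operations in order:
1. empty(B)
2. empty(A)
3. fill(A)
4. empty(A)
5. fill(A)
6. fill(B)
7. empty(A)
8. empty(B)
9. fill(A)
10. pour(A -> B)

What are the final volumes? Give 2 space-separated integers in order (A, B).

Step 1: empty(B) -> (A=5 B=0)
Step 2: empty(A) -> (A=0 B=0)
Step 3: fill(A) -> (A=6 B=0)
Step 4: empty(A) -> (A=0 B=0)
Step 5: fill(A) -> (A=6 B=0)
Step 6: fill(B) -> (A=6 B=12)
Step 7: empty(A) -> (A=0 B=12)
Step 8: empty(B) -> (A=0 B=0)
Step 9: fill(A) -> (A=6 B=0)
Step 10: pour(A -> B) -> (A=0 B=6)

Answer: 0 6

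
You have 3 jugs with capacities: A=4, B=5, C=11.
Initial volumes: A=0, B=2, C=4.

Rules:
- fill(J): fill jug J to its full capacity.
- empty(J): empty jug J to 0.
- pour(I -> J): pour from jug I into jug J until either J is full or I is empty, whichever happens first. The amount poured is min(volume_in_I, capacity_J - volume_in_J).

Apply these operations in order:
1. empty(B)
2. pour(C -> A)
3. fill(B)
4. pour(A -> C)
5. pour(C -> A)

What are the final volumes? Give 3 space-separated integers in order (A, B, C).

Answer: 4 5 0

Derivation:
Step 1: empty(B) -> (A=0 B=0 C=4)
Step 2: pour(C -> A) -> (A=4 B=0 C=0)
Step 3: fill(B) -> (A=4 B=5 C=0)
Step 4: pour(A -> C) -> (A=0 B=5 C=4)
Step 5: pour(C -> A) -> (A=4 B=5 C=0)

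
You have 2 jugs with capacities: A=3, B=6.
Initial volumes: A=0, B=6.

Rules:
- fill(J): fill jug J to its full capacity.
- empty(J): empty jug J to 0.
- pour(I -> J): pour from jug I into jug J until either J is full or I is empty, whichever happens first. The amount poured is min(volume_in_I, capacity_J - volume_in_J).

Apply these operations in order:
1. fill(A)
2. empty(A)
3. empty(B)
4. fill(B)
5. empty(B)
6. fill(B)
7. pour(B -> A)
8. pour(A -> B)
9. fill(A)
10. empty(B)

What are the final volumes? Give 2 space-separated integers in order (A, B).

Answer: 3 0

Derivation:
Step 1: fill(A) -> (A=3 B=6)
Step 2: empty(A) -> (A=0 B=6)
Step 3: empty(B) -> (A=0 B=0)
Step 4: fill(B) -> (A=0 B=6)
Step 5: empty(B) -> (A=0 B=0)
Step 6: fill(B) -> (A=0 B=6)
Step 7: pour(B -> A) -> (A=3 B=3)
Step 8: pour(A -> B) -> (A=0 B=6)
Step 9: fill(A) -> (A=3 B=6)
Step 10: empty(B) -> (A=3 B=0)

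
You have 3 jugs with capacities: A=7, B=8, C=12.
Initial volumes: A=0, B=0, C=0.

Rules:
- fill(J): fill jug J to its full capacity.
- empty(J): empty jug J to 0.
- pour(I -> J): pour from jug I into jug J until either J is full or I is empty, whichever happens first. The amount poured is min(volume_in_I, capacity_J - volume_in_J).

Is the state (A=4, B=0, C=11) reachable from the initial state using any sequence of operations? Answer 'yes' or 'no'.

Answer: yes

Derivation:
BFS from (A=0, B=0, C=0):
  1. fill(A) -> (A=7 B=0 C=0)
  2. fill(B) -> (A=7 B=8 C=0)
  3. pour(B -> C) -> (A=7 B=0 C=8)
  4. pour(A -> C) -> (A=3 B=0 C=12)
  5. pour(C -> B) -> (A=3 B=8 C=4)
  6. pour(B -> A) -> (A=7 B=4 C=4)
  7. pour(A -> C) -> (A=0 B=4 C=11)
  8. pour(B -> A) -> (A=4 B=0 C=11)
Target reached → yes.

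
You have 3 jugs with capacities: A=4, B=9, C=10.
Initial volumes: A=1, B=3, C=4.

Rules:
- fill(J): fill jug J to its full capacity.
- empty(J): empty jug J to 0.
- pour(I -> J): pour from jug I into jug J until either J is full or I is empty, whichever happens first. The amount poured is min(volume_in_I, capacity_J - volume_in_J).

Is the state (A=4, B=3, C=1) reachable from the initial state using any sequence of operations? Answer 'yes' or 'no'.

Answer: yes

Derivation:
BFS from (A=1, B=3, C=4):
  1. pour(C -> A) -> (A=4 B=3 C=1)
Target reached → yes.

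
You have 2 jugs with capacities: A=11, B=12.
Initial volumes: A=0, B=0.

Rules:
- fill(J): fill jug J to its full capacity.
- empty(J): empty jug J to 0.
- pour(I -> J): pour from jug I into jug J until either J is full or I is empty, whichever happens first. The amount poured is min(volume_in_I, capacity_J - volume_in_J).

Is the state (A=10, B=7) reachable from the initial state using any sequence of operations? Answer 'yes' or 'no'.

BFS explored all 46 reachable states.
Reachable set includes: (0,0), (0,1), (0,2), (0,3), (0,4), (0,5), (0,6), (0,7), (0,8), (0,9), (0,10), (0,11) ...
Target (A=10, B=7) not in reachable set → no.

Answer: no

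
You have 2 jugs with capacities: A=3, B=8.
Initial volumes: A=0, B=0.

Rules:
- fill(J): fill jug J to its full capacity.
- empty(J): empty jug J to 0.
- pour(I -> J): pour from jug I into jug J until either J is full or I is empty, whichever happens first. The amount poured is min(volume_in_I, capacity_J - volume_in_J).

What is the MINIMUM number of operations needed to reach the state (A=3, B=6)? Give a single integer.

Answer: 5

Derivation:
BFS from (A=0, B=0). One shortest path:
  1. fill(A) -> (A=3 B=0)
  2. pour(A -> B) -> (A=0 B=3)
  3. fill(A) -> (A=3 B=3)
  4. pour(A -> B) -> (A=0 B=6)
  5. fill(A) -> (A=3 B=6)
Reached target in 5 moves.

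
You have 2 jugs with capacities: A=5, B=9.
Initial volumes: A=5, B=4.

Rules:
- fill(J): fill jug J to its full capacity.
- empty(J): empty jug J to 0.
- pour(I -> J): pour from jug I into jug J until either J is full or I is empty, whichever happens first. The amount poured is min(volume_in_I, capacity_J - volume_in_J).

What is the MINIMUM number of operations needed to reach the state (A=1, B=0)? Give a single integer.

BFS from (A=5, B=4). One shortest path:
  1. empty(B) -> (A=5 B=0)
  2. pour(A -> B) -> (A=0 B=5)
  3. fill(A) -> (A=5 B=5)
  4. pour(A -> B) -> (A=1 B=9)
  5. empty(B) -> (A=1 B=0)
Reached target in 5 moves.

Answer: 5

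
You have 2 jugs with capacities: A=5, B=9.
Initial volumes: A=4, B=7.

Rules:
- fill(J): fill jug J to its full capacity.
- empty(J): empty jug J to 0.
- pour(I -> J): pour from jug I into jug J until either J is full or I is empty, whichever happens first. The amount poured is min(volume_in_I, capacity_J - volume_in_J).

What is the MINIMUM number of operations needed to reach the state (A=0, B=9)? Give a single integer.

Answer: 2

Derivation:
BFS from (A=4, B=7). One shortest path:
  1. empty(A) -> (A=0 B=7)
  2. fill(B) -> (A=0 B=9)
Reached target in 2 moves.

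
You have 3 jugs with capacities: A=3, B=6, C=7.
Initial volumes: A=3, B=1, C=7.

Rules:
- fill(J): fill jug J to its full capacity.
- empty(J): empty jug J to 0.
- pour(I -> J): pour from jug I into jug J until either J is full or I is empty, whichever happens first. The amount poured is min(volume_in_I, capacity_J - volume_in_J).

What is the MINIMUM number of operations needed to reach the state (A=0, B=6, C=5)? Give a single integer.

BFS from (A=3, B=1, C=7). One shortest path:
  1. pour(A -> B) -> (A=0 B=4 C=7)
  2. pour(C -> B) -> (A=0 B=6 C=5)
Reached target in 2 moves.

Answer: 2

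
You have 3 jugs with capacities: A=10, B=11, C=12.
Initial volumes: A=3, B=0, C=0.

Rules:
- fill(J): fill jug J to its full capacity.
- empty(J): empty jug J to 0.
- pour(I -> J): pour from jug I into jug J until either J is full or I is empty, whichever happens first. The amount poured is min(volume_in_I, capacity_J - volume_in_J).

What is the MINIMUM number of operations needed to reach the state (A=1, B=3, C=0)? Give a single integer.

BFS from (A=3, B=0, C=0). One shortest path:
  1. fill(C) -> (A=3 B=0 C=12)
  2. pour(C -> B) -> (A=3 B=11 C=1)
  3. empty(B) -> (A=3 B=0 C=1)
  4. pour(A -> B) -> (A=0 B=3 C=1)
  5. pour(C -> A) -> (A=1 B=3 C=0)
Reached target in 5 moves.

Answer: 5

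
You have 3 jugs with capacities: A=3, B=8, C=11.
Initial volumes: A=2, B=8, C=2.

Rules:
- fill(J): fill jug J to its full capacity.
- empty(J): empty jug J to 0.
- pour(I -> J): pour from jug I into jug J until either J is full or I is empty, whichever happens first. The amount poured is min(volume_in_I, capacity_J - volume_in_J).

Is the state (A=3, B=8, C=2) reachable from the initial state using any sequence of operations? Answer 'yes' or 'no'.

Answer: yes

Derivation:
BFS from (A=2, B=8, C=2):
  1. fill(A) -> (A=3 B=8 C=2)
Target reached → yes.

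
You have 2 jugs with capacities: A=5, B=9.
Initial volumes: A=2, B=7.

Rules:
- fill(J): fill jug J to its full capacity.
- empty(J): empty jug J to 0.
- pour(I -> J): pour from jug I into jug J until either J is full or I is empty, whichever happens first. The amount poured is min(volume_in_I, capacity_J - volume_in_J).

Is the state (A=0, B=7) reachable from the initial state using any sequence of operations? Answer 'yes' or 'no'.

Answer: yes

Derivation:
BFS from (A=2, B=7):
  1. empty(A) -> (A=0 B=7)
Target reached → yes.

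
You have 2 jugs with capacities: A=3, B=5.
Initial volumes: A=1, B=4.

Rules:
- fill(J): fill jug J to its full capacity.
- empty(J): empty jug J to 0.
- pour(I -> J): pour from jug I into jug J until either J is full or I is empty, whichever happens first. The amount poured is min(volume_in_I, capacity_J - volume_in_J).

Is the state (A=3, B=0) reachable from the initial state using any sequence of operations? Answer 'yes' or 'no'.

Answer: yes

Derivation:
BFS from (A=1, B=4):
  1. fill(A) -> (A=3 B=4)
  2. empty(B) -> (A=3 B=0)
Target reached → yes.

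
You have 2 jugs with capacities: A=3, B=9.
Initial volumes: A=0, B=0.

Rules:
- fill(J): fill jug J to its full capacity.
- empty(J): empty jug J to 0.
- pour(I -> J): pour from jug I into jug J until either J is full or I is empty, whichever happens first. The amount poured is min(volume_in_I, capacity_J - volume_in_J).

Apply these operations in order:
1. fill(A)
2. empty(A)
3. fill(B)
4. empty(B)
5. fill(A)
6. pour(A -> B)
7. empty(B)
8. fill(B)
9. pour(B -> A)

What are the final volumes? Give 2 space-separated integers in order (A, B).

Step 1: fill(A) -> (A=3 B=0)
Step 2: empty(A) -> (A=0 B=0)
Step 3: fill(B) -> (A=0 B=9)
Step 4: empty(B) -> (A=0 B=0)
Step 5: fill(A) -> (A=3 B=0)
Step 6: pour(A -> B) -> (A=0 B=3)
Step 7: empty(B) -> (A=0 B=0)
Step 8: fill(B) -> (A=0 B=9)
Step 9: pour(B -> A) -> (A=3 B=6)

Answer: 3 6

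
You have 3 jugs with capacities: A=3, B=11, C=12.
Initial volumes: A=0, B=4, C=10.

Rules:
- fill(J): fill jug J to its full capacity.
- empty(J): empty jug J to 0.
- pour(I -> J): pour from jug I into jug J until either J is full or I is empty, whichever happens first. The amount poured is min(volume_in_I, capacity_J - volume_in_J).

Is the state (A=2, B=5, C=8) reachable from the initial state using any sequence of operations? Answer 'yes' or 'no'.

Answer: no

Derivation:
BFS explored all 404 reachable states.
Reachable set includes: (0,0,0), (0,0,1), (0,0,2), (0,0,3), (0,0,4), (0,0,5), (0,0,6), (0,0,7), (0,0,8), (0,0,9), (0,0,10), (0,0,11) ...
Target (A=2, B=5, C=8) not in reachable set → no.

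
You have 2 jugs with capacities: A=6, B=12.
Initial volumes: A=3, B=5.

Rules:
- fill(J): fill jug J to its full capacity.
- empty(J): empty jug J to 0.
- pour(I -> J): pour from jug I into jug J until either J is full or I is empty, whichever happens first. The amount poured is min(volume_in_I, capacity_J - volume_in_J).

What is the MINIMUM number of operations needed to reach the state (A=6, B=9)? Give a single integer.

Answer: 2

Derivation:
BFS from (A=3, B=5). One shortest path:
  1. fill(B) -> (A=3 B=12)
  2. pour(B -> A) -> (A=6 B=9)
Reached target in 2 moves.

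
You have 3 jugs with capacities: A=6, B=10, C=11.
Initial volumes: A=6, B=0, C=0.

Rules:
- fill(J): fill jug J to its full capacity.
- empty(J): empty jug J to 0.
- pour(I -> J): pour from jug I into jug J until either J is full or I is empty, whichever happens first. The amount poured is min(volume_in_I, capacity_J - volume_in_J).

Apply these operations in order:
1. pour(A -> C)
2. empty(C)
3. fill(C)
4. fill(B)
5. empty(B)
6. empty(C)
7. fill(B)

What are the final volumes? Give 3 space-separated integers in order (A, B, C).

Step 1: pour(A -> C) -> (A=0 B=0 C=6)
Step 2: empty(C) -> (A=0 B=0 C=0)
Step 3: fill(C) -> (A=0 B=0 C=11)
Step 4: fill(B) -> (A=0 B=10 C=11)
Step 5: empty(B) -> (A=0 B=0 C=11)
Step 6: empty(C) -> (A=0 B=0 C=0)
Step 7: fill(B) -> (A=0 B=10 C=0)

Answer: 0 10 0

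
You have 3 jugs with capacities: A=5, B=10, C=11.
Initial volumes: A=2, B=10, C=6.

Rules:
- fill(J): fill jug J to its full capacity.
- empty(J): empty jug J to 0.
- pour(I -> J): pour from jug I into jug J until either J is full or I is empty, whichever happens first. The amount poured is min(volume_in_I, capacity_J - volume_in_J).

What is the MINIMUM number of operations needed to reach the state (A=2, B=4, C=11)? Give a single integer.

Answer: 5

Derivation:
BFS from (A=2, B=10, C=6). One shortest path:
  1. pour(B -> C) -> (A=2 B=5 C=11)
  2. empty(C) -> (A=2 B=5 C=0)
  3. pour(B -> C) -> (A=2 B=0 C=5)
  4. fill(B) -> (A=2 B=10 C=5)
  5. pour(B -> C) -> (A=2 B=4 C=11)
Reached target in 5 moves.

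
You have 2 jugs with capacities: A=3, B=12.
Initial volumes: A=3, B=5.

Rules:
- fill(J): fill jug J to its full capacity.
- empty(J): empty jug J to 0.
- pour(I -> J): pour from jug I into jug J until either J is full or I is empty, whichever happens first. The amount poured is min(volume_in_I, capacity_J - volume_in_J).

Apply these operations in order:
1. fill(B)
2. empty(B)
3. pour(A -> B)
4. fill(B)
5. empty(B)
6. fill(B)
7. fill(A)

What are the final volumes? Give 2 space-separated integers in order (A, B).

Answer: 3 12

Derivation:
Step 1: fill(B) -> (A=3 B=12)
Step 2: empty(B) -> (A=3 B=0)
Step 3: pour(A -> B) -> (A=0 B=3)
Step 4: fill(B) -> (A=0 B=12)
Step 5: empty(B) -> (A=0 B=0)
Step 6: fill(B) -> (A=0 B=12)
Step 7: fill(A) -> (A=3 B=12)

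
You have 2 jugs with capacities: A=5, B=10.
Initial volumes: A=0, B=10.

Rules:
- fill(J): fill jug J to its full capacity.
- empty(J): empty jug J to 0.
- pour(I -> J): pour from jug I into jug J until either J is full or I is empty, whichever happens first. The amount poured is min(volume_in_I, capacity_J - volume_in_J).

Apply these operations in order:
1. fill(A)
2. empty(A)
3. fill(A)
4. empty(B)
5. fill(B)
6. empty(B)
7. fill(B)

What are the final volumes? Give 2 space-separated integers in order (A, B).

Step 1: fill(A) -> (A=5 B=10)
Step 2: empty(A) -> (A=0 B=10)
Step 3: fill(A) -> (A=5 B=10)
Step 4: empty(B) -> (A=5 B=0)
Step 5: fill(B) -> (A=5 B=10)
Step 6: empty(B) -> (A=5 B=0)
Step 7: fill(B) -> (A=5 B=10)

Answer: 5 10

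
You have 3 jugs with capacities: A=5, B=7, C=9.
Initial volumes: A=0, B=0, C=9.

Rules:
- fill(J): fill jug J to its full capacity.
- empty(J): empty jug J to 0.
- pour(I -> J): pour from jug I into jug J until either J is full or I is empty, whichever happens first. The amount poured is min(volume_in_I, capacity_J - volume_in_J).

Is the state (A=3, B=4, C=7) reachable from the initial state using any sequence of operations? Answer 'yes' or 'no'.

Answer: no

Derivation:
BFS explored all 288 reachable states.
Reachable set includes: (0,0,0), (0,0,1), (0,0,2), (0,0,3), (0,0,4), (0,0,5), (0,0,6), (0,0,7), (0,0,8), (0,0,9), (0,1,0), (0,1,1) ...
Target (A=3, B=4, C=7) not in reachable set → no.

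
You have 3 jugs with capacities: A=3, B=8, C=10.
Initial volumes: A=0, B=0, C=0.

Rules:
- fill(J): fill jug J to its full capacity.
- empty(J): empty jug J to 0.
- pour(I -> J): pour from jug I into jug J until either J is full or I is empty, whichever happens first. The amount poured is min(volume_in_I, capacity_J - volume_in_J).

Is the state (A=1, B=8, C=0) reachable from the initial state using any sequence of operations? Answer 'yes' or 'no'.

Answer: yes

Derivation:
BFS from (A=0, B=0, C=0):
  1. fill(A) -> (A=3 B=0 C=0)
  2. fill(B) -> (A=3 B=8 C=0)
  3. pour(B -> C) -> (A=3 B=0 C=8)
  4. fill(B) -> (A=3 B=8 C=8)
  5. pour(A -> C) -> (A=1 B=8 C=10)
  6. empty(C) -> (A=1 B=8 C=0)
Target reached → yes.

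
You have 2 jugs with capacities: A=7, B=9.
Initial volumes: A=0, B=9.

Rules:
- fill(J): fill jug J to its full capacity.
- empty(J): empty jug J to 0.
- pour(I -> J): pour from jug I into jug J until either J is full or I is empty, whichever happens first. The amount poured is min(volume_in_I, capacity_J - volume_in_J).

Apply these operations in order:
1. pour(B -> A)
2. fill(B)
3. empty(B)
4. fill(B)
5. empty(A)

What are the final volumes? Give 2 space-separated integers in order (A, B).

Step 1: pour(B -> A) -> (A=7 B=2)
Step 2: fill(B) -> (A=7 B=9)
Step 3: empty(B) -> (A=7 B=0)
Step 4: fill(B) -> (A=7 B=9)
Step 5: empty(A) -> (A=0 B=9)

Answer: 0 9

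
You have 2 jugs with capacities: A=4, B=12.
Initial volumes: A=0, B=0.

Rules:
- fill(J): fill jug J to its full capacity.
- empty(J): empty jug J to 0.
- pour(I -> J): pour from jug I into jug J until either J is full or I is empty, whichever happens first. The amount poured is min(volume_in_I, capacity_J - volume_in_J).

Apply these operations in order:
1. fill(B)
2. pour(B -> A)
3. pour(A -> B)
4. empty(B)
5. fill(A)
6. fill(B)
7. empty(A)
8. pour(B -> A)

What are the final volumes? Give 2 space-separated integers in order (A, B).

Answer: 4 8

Derivation:
Step 1: fill(B) -> (A=0 B=12)
Step 2: pour(B -> A) -> (A=4 B=8)
Step 3: pour(A -> B) -> (A=0 B=12)
Step 4: empty(B) -> (A=0 B=0)
Step 5: fill(A) -> (A=4 B=0)
Step 6: fill(B) -> (A=4 B=12)
Step 7: empty(A) -> (A=0 B=12)
Step 8: pour(B -> A) -> (A=4 B=8)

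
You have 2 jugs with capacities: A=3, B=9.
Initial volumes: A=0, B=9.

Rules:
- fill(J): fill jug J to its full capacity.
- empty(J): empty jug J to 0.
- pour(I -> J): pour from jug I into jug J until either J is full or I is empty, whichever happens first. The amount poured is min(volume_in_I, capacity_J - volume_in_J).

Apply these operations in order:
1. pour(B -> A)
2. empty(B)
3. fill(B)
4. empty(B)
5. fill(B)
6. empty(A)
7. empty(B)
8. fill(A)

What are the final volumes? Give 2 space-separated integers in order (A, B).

Answer: 3 0

Derivation:
Step 1: pour(B -> A) -> (A=3 B=6)
Step 2: empty(B) -> (A=3 B=0)
Step 3: fill(B) -> (A=3 B=9)
Step 4: empty(B) -> (A=3 B=0)
Step 5: fill(B) -> (A=3 B=9)
Step 6: empty(A) -> (A=0 B=9)
Step 7: empty(B) -> (A=0 B=0)
Step 8: fill(A) -> (A=3 B=0)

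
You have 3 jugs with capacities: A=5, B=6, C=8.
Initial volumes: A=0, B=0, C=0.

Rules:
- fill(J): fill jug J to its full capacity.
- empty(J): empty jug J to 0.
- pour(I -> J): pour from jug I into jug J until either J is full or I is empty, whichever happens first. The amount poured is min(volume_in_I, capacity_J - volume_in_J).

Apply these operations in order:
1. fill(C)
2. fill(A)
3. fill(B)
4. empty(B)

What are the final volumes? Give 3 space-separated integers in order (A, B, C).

Answer: 5 0 8

Derivation:
Step 1: fill(C) -> (A=0 B=0 C=8)
Step 2: fill(A) -> (A=5 B=0 C=8)
Step 3: fill(B) -> (A=5 B=6 C=8)
Step 4: empty(B) -> (A=5 B=0 C=8)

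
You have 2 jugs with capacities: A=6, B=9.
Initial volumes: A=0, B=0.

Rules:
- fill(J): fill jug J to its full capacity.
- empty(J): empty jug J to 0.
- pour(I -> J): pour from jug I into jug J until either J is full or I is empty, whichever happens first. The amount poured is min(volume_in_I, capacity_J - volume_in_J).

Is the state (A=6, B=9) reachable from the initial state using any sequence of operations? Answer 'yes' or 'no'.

Answer: yes

Derivation:
BFS from (A=0, B=0):
  1. fill(A) -> (A=6 B=0)
  2. fill(B) -> (A=6 B=9)
Target reached → yes.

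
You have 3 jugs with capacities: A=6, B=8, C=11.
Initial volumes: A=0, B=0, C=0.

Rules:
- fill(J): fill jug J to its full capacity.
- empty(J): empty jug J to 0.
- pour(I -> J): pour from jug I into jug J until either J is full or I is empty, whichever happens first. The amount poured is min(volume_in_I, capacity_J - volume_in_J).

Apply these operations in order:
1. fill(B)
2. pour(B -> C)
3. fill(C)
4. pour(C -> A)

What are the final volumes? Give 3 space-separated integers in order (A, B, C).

Answer: 6 0 5

Derivation:
Step 1: fill(B) -> (A=0 B=8 C=0)
Step 2: pour(B -> C) -> (A=0 B=0 C=8)
Step 3: fill(C) -> (A=0 B=0 C=11)
Step 4: pour(C -> A) -> (A=6 B=0 C=5)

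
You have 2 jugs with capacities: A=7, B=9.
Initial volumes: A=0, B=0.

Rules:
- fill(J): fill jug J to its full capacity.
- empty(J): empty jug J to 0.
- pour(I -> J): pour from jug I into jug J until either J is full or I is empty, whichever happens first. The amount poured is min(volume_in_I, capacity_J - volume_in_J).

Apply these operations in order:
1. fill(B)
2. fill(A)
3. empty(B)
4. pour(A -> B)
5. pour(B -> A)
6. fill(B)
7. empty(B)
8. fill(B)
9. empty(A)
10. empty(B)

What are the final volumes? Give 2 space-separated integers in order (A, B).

Answer: 0 0

Derivation:
Step 1: fill(B) -> (A=0 B=9)
Step 2: fill(A) -> (A=7 B=9)
Step 3: empty(B) -> (A=7 B=0)
Step 4: pour(A -> B) -> (A=0 B=7)
Step 5: pour(B -> A) -> (A=7 B=0)
Step 6: fill(B) -> (A=7 B=9)
Step 7: empty(B) -> (A=7 B=0)
Step 8: fill(B) -> (A=7 B=9)
Step 9: empty(A) -> (A=0 B=9)
Step 10: empty(B) -> (A=0 B=0)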